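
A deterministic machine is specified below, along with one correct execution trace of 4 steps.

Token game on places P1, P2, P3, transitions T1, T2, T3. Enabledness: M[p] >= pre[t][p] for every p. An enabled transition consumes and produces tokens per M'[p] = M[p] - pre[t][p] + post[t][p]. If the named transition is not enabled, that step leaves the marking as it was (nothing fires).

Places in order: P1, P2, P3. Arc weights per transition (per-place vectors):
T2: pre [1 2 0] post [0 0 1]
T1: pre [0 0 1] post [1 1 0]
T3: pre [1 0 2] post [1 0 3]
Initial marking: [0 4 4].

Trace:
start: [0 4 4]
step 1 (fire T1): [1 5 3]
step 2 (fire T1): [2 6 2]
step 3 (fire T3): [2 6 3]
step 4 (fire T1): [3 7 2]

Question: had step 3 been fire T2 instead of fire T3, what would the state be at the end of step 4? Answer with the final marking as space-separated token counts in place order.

2 5 2

(re-executing from step 3 with the substitution; state before step 3: [2 6 2])
step 3 (fire T2): [1 4 3]
step 4 (fire T1): [2 5 2]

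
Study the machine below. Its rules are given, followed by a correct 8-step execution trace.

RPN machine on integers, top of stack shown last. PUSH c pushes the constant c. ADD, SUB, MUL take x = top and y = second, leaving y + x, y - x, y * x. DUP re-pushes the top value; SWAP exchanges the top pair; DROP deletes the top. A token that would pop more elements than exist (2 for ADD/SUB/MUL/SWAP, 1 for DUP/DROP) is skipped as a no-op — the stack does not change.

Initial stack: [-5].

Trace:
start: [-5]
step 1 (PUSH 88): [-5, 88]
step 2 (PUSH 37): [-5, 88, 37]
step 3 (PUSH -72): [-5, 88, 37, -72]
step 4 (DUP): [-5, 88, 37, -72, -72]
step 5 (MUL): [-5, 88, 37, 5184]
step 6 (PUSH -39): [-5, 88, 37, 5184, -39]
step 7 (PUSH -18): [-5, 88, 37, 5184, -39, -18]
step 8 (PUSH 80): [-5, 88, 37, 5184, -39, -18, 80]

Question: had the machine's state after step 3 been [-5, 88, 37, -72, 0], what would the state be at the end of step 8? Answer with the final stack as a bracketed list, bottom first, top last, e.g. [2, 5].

[-5, 88, 37, -72, 0, -39, -18, 80]

state after step 3 := [-5, 88, 37, -72, 0]
step 4 (DUP): [-5, 88, 37, -72, 0, 0]
step 5 (MUL): [-5, 88, 37, -72, 0]
step 6 (PUSH -39): [-5, 88, 37, -72, 0, -39]
step 7 (PUSH -18): [-5, 88, 37, -72, 0, -39, -18]
step 8 (PUSH 80): [-5, 88, 37, -72, 0, -39, -18, 80]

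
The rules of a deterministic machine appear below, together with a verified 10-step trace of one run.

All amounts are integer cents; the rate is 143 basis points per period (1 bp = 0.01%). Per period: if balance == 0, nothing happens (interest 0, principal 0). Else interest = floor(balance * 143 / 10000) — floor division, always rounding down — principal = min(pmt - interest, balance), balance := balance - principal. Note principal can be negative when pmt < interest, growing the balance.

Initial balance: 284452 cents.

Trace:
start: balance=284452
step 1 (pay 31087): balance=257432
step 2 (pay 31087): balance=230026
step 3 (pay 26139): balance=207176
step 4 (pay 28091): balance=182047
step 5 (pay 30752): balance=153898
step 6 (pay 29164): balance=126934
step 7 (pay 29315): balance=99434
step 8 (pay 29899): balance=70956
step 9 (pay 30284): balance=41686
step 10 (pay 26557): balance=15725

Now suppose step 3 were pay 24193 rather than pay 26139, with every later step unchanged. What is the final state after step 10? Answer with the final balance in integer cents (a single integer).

(re-executing from step 3 with the substitution; state before step 3: balance=230026)
step 3 (pay 24193): balance=209122
step 4 (pay 28091): balance=184021
step 5 (pay 30752): balance=155900
step 6 (pay 29164): balance=128965
step 7 (pay 29315): balance=101494
step 8 (pay 29899): balance=73046
step 9 (pay 30284): balance=43806
step 10 (pay 26557): balance=17875

17875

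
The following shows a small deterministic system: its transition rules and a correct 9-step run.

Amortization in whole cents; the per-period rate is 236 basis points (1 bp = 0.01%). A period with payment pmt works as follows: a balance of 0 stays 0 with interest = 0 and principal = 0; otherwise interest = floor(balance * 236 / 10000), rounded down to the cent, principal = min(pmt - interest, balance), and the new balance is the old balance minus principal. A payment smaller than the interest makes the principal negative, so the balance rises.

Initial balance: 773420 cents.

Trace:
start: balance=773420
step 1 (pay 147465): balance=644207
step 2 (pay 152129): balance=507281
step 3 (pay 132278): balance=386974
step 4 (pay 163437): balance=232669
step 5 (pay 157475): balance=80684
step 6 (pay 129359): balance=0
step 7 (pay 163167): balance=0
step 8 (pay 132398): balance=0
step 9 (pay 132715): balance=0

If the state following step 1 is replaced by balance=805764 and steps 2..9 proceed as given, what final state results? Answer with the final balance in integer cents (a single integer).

0

state after step 1 := balance=805764
step 2 (pay 152129): balance=672651
step 3 (pay 132278): balance=556247
step 4 (pay 163437): balance=405937
step 5 (pay 157475): balance=258042
step 6 (pay 129359): balance=134772
step 7 (pay 163167): balance=0
step 8 (pay 132398): balance=0
step 9 (pay 132715): balance=0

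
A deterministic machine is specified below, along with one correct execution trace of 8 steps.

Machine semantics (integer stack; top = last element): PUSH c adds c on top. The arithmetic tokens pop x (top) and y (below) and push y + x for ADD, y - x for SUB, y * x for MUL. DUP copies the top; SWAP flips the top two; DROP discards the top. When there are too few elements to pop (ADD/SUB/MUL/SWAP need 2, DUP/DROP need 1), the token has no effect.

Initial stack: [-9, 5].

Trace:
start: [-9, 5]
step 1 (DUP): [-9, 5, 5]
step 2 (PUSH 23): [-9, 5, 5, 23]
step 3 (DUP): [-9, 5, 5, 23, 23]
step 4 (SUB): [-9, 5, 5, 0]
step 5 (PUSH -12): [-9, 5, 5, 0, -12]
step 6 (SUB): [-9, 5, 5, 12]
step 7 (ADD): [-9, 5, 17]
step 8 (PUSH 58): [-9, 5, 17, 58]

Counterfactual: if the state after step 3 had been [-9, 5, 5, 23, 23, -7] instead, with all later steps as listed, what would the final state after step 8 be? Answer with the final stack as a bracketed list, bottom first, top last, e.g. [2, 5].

state after step 3 := [-9, 5, 5, 23, 23, -7]
step 4 (SUB): [-9, 5, 5, 23, 30]
step 5 (PUSH -12): [-9, 5, 5, 23, 30, -12]
step 6 (SUB): [-9, 5, 5, 23, 42]
step 7 (ADD): [-9, 5, 5, 65]
step 8 (PUSH 58): [-9, 5, 5, 65, 58]

[-9, 5, 5, 65, 58]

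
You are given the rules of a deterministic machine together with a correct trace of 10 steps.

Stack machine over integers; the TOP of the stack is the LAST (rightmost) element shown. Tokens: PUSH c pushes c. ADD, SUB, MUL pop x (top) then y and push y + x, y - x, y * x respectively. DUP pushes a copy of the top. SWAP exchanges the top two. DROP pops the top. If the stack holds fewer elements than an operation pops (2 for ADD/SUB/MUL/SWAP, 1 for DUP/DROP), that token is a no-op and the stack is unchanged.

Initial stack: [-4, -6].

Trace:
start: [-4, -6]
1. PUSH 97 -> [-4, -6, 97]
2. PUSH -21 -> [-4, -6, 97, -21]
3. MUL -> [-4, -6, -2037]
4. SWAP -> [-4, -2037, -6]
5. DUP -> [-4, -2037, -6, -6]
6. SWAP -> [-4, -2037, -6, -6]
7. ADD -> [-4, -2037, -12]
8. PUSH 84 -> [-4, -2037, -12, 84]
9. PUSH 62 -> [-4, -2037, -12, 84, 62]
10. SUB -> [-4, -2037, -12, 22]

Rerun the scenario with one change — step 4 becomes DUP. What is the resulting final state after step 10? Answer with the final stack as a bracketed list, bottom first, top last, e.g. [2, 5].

(re-executing from step 4 with the substitution; state before step 4: [-4, -6, -2037])
4. DUP -> [-4, -6, -2037, -2037]
5. DUP -> [-4, -6, -2037, -2037, -2037]
6. SWAP -> [-4, -6, -2037, -2037, -2037]
7. ADD -> [-4, -6, -2037, -4074]
8. PUSH 84 -> [-4, -6, -2037, -4074, 84]
9. PUSH 62 -> [-4, -6, -2037, -4074, 84, 62]
10. SUB -> [-4, -6, -2037, -4074, 22]

[-4, -6, -2037, -4074, 22]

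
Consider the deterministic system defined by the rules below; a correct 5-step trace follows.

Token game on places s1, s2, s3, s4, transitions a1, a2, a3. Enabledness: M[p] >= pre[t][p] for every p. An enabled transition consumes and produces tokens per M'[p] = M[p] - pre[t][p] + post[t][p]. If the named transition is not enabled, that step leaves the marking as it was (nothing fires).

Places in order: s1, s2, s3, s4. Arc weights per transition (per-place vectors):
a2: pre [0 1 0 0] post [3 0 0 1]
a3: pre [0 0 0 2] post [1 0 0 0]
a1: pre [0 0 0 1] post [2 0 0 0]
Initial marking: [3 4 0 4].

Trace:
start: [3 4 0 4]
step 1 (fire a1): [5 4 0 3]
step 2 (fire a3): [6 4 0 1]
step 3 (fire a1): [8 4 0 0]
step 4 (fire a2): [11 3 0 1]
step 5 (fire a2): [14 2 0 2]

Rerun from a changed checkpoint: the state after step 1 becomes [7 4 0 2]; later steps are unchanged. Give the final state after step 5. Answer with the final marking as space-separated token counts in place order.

14 2 0 2

state after step 1 := [7 4 0 2]
step 2 (fire a3): [8 4 0 0]
step 3 (fire a1): [8 4 0 0]
step 4 (fire a2): [11 3 0 1]
step 5 (fire a2): [14 2 0 2]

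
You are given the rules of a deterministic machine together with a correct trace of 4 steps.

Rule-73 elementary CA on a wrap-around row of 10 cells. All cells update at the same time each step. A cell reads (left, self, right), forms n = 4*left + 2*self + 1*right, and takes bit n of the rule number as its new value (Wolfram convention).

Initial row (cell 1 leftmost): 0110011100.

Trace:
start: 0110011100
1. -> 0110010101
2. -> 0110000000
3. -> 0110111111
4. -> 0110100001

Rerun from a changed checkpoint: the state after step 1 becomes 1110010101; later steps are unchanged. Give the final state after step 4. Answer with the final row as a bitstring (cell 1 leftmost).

1110100101

state after step 1 := 1110010101
2. -> 0010000001
3. -> 0000111100
4. -> 1110100101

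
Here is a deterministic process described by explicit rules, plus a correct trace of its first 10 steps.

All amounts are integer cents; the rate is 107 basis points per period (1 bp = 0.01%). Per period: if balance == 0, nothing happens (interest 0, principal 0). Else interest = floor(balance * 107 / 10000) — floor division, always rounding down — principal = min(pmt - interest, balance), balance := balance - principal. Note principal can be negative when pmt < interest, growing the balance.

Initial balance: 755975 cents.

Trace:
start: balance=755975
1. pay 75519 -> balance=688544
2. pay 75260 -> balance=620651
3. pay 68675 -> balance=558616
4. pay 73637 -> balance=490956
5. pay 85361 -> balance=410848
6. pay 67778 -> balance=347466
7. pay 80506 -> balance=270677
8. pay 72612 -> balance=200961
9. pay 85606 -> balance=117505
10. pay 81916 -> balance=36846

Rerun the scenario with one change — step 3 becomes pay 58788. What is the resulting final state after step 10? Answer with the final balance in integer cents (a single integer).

47497

(re-executing from step 3 with the substitution; state before step 3: balance=620651)
3. pay 58788 -> balance=568503
4. pay 73637 -> balance=500948
5. pay 85361 -> balance=420947
6. pay 67778 -> balance=357673
7. pay 80506 -> balance=280994
8. pay 72612 -> balance=211388
9. pay 85606 -> balance=128043
10. pay 81916 -> balance=47497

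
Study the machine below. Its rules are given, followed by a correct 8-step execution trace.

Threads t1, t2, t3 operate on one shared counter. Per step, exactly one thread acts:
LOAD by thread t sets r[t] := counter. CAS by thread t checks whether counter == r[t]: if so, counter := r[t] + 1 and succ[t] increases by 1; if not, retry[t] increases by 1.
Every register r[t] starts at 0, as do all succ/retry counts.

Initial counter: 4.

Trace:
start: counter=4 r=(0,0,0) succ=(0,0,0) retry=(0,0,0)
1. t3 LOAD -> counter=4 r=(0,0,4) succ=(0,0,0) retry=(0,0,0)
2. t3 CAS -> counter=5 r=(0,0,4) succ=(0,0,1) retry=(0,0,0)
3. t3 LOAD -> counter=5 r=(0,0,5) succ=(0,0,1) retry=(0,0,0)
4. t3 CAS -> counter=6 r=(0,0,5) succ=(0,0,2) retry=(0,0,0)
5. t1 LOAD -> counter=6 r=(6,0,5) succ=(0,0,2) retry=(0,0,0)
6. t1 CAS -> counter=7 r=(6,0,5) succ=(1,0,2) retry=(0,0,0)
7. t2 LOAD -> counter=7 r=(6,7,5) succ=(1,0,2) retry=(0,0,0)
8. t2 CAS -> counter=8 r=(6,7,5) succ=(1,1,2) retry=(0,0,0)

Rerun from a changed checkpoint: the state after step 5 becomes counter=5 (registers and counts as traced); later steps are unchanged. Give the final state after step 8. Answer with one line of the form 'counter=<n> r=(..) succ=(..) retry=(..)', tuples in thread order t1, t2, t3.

state after step 5 := counter=5 r=(6,0,5) succ=(0,0,2) retry=(0,0,0)
6. t1 CAS -> counter=5 r=(6,0,5) succ=(0,0,2) retry=(1,0,0)
7. t2 LOAD -> counter=5 r=(6,5,5) succ=(0,0,2) retry=(1,0,0)
8. t2 CAS -> counter=6 r=(6,5,5) succ=(0,1,2) retry=(1,0,0)

counter=6 r=(6,5,5) succ=(0,1,2) retry=(1,0,0)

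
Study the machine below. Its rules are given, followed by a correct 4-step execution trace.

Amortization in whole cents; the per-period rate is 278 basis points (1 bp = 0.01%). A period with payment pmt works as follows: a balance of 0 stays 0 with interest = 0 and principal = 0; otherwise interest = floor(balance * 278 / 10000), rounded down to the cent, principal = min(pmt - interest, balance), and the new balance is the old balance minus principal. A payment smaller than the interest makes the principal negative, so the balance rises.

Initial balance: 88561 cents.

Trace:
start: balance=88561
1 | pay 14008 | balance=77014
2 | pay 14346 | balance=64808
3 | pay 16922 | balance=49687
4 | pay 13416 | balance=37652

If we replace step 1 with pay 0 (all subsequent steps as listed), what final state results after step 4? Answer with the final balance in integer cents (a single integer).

52861

(re-executing from step 1 with the substitution; state before step 1: balance=88561)
1 | pay 0 | balance=91022
2 | pay 14346 | balance=79206
3 | pay 16922 | balance=64485
4 | pay 13416 | balance=52861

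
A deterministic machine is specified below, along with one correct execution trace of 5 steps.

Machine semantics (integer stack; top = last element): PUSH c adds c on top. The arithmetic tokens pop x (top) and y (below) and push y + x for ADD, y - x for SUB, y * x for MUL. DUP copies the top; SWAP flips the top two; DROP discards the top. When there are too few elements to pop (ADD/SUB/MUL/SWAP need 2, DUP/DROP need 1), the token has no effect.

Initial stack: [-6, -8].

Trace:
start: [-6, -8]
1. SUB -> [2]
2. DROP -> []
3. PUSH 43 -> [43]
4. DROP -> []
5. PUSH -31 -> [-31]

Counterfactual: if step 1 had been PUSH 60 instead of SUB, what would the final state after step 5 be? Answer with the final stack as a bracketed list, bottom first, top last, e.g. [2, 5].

[-6, -8, -31]

(re-executing from step 1 with the substitution; state before step 1: [-6, -8])
1. PUSH 60 -> [-6, -8, 60]
2. DROP -> [-6, -8]
3. PUSH 43 -> [-6, -8, 43]
4. DROP -> [-6, -8]
5. PUSH -31 -> [-6, -8, -31]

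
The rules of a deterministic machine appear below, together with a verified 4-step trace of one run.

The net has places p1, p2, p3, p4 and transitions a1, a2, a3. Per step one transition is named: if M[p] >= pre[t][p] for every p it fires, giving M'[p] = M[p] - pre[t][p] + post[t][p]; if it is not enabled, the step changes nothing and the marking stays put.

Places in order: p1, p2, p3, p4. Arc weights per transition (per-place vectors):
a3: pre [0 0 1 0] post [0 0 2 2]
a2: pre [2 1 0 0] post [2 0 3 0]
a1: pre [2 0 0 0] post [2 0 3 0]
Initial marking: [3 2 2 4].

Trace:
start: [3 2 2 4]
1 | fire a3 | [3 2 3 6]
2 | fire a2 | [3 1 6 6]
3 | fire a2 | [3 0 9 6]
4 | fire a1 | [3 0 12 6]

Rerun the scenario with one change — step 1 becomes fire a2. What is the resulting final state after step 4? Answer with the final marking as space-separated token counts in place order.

(re-executing from step 1 with the substitution; state before step 1: [3 2 2 4])
1 | fire a2 | [3 1 5 4]
2 | fire a2 | [3 0 8 4]
3 | fire a2 | [3 0 8 4]
4 | fire a1 | [3 0 11 4]

3 0 11 4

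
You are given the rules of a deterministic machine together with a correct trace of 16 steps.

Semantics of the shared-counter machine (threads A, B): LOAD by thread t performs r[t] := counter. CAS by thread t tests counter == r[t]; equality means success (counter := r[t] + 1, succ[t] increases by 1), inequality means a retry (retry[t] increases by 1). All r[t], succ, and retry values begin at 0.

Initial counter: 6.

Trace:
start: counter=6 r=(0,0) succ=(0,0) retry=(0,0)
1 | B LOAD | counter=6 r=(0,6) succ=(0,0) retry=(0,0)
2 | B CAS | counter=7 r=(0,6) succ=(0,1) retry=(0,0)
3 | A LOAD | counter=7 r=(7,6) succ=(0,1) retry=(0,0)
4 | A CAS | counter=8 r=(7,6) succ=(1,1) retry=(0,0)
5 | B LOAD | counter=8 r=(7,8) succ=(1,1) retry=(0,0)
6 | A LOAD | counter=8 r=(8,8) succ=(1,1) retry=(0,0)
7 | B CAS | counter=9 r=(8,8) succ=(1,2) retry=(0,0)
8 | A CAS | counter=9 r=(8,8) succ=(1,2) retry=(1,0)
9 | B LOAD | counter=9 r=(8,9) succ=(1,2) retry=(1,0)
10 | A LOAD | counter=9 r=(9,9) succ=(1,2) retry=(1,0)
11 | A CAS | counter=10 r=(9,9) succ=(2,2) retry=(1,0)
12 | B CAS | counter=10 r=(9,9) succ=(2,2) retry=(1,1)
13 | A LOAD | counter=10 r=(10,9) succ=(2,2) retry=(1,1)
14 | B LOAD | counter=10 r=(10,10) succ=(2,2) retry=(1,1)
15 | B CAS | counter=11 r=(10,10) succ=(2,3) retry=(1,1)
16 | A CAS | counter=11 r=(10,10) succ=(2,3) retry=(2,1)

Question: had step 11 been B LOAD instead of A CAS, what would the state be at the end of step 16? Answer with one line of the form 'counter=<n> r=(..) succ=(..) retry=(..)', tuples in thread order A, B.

(re-executing from step 11 with the substitution; state before step 11: counter=9 r=(9,9) succ=(1,2) retry=(1,0))
11 | B LOAD | counter=9 r=(9,9) succ=(1,2) retry=(1,0)
12 | B CAS | counter=10 r=(9,9) succ=(1,3) retry=(1,0)
13 | A LOAD | counter=10 r=(10,9) succ=(1,3) retry=(1,0)
14 | B LOAD | counter=10 r=(10,10) succ=(1,3) retry=(1,0)
15 | B CAS | counter=11 r=(10,10) succ=(1,4) retry=(1,0)
16 | A CAS | counter=11 r=(10,10) succ=(1,4) retry=(2,0)

counter=11 r=(10,10) succ=(1,4) retry=(2,0)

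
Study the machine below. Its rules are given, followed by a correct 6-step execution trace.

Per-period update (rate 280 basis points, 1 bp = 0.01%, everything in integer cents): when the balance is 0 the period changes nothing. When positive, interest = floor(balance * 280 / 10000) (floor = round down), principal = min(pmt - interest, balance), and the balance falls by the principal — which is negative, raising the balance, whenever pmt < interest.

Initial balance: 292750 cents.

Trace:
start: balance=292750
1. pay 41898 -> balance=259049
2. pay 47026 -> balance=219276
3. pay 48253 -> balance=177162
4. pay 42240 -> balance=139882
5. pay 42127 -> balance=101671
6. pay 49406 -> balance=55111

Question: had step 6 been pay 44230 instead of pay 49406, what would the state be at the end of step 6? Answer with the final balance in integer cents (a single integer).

60287

(re-executing from step 6 with the substitution; state before step 6: balance=101671)
6. pay 44230 -> balance=60287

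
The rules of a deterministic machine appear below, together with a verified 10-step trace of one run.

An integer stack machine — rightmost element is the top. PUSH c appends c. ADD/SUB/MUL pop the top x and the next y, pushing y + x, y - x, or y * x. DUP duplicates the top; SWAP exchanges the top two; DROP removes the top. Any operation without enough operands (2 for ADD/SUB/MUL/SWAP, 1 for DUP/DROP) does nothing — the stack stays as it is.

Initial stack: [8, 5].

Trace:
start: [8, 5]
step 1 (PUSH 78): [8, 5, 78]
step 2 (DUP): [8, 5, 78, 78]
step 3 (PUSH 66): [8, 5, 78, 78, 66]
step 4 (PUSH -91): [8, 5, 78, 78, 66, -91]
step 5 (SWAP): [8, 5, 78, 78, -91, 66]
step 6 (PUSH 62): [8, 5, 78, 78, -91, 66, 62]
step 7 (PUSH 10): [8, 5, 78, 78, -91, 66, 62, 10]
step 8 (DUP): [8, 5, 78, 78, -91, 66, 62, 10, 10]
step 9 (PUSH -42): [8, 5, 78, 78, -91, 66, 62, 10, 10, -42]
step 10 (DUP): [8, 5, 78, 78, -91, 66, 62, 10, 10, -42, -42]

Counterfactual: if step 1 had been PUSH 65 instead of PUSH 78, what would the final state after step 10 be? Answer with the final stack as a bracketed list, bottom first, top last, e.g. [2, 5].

[8, 5, 65, 65, -91, 66, 62, 10, 10, -42, -42]

(re-executing from step 1 with the substitution; state before step 1: [8, 5])
step 1 (PUSH 65): [8, 5, 65]
step 2 (DUP): [8, 5, 65, 65]
step 3 (PUSH 66): [8, 5, 65, 65, 66]
step 4 (PUSH -91): [8, 5, 65, 65, 66, -91]
step 5 (SWAP): [8, 5, 65, 65, -91, 66]
step 6 (PUSH 62): [8, 5, 65, 65, -91, 66, 62]
step 7 (PUSH 10): [8, 5, 65, 65, -91, 66, 62, 10]
step 8 (DUP): [8, 5, 65, 65, -91, 66, 62, 10, 10]
step 9 (PUSH -42): [8, 5, 65, 65, -91, 66, 62, 10, 10, -42]
step 10 (DUP): [8, 5, 65, 65, -91, 66, 62, 10, 10, -42, -42]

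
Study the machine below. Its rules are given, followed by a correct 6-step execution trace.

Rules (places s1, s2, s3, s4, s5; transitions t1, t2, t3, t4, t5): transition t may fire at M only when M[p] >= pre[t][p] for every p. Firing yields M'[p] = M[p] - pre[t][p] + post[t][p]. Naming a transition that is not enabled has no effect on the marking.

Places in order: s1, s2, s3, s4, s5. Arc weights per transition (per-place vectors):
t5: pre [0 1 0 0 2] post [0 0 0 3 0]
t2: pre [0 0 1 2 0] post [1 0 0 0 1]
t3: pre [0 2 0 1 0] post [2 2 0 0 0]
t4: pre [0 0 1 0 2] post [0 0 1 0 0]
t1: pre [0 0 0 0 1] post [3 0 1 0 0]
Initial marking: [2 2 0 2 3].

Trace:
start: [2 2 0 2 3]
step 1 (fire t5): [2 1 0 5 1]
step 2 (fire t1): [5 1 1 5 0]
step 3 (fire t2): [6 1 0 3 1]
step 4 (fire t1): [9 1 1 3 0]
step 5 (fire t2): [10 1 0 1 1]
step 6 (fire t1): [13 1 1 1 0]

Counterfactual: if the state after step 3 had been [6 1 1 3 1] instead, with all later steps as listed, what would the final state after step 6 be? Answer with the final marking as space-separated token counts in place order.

13 1 2 1 0

state after step 3 := [6 1 1 3 1]
step 4 (fire t1): [9 1 2 3 0]
step 5 (fire t2): [10 1 1 1 1]
step 6 (fire t1): [13 1 2 1 0]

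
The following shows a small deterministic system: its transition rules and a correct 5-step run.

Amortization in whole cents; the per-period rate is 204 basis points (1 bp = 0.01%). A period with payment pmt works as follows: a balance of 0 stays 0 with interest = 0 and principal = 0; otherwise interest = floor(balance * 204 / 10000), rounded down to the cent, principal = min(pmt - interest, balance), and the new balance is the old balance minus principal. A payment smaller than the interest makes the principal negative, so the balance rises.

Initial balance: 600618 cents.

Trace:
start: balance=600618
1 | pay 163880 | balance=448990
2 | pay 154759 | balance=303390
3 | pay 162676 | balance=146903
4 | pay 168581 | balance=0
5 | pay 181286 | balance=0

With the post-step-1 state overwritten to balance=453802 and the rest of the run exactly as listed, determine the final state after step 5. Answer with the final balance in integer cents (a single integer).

state after step 1 := balance=453802
2 | pay 154759 | balance=308300
3 | pay 162676 | balance=151913
4 | pay 168581 | balance=0
5 | pay 181286 | balance=0

0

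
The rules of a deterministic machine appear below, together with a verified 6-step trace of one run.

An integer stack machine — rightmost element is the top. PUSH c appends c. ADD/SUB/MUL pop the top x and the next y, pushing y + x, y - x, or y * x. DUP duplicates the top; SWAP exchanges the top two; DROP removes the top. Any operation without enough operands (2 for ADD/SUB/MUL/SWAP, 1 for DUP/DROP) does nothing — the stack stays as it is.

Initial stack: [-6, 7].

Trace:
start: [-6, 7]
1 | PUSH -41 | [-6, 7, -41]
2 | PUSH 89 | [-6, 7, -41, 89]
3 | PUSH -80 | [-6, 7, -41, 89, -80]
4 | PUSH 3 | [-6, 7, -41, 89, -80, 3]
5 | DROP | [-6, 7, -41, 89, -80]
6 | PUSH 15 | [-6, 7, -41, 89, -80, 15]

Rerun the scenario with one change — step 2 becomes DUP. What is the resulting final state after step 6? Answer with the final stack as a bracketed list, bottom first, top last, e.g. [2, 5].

[-6, 7, -41, -41, -80, 15]

(re-executing from step 2 with the substitution; state before step 2: [-6, 7, -41])
2 | DUP | [-6, 7, -41, -41]
3 | PUSH -80 | [-6, 7, -41, -41, -80]
4 | PUSH 3 | [-6, 7, -41, -41, -80, 3]
5 | DROP | [-6, 7, -41, -41, -80]
6 | PUSH 15 | [-6, 7, -41, -41, -80, 15]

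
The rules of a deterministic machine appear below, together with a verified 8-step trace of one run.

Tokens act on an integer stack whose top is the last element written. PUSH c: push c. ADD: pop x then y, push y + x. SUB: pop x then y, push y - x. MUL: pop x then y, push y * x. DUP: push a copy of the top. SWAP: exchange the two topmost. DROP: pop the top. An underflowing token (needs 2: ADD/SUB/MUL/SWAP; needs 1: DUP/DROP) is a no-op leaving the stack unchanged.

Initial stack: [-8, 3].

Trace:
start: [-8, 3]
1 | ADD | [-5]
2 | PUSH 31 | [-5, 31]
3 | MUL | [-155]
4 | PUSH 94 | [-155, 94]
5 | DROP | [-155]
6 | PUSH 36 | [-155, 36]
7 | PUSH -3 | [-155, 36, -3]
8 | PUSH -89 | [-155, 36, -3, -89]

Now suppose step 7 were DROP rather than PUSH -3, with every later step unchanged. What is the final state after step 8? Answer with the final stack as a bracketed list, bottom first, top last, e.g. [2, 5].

[-155, -89]

(re-executing from step 7 with the substitution; state before step 7: [-155, 36])
7 | DROP | [-155]
8 | PUSH -89 | [-155, -89]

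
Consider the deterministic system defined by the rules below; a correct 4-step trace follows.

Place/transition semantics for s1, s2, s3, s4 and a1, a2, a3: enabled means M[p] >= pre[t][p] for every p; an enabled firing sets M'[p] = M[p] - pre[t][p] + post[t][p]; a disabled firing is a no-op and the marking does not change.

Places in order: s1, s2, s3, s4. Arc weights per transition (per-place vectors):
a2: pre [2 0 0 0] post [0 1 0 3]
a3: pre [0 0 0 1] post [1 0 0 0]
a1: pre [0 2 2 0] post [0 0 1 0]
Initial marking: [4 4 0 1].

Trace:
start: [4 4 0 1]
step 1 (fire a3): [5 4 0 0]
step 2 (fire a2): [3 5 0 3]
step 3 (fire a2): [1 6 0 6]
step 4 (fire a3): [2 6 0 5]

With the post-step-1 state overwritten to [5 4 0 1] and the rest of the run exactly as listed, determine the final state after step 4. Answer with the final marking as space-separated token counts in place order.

2 6 0 6

state after step 1 := [5 4 0 1]
step 2 (fire a2): [3 5 0 4]
step 3 (fire a2): [1 6 0 7]
step 4 (fire a3): [2 6 0 6]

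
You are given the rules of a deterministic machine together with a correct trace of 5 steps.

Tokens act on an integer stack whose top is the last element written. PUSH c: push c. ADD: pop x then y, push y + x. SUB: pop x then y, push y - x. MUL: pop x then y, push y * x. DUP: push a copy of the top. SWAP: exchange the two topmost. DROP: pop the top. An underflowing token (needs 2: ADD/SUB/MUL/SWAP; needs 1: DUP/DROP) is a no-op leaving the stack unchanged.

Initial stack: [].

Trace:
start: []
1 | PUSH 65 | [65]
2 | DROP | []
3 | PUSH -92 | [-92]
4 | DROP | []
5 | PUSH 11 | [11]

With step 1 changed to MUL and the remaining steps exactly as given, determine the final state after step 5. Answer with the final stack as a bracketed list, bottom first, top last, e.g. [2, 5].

[11]

(re-executing from step 1 with the substitution; state before step 1: [])
1 | MUL | []
2 | DROP | []
3 | PUSH -92 | [-92]
4 | DROP | []
5 | PUSH 11 | [11]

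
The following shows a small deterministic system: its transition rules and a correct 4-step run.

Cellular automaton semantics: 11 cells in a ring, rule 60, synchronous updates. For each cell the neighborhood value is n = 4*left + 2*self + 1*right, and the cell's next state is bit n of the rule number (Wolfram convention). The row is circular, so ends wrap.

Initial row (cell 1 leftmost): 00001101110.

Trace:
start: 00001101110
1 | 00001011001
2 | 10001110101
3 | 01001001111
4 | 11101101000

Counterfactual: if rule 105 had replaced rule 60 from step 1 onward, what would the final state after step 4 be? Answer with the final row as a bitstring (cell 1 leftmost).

00110001000

(re-executing steps 1..4 under rule 105; state before step 1: 00001101110)
1 | 11101111010
2 | 10111001101
3 | 11101001111
4 | 00110001000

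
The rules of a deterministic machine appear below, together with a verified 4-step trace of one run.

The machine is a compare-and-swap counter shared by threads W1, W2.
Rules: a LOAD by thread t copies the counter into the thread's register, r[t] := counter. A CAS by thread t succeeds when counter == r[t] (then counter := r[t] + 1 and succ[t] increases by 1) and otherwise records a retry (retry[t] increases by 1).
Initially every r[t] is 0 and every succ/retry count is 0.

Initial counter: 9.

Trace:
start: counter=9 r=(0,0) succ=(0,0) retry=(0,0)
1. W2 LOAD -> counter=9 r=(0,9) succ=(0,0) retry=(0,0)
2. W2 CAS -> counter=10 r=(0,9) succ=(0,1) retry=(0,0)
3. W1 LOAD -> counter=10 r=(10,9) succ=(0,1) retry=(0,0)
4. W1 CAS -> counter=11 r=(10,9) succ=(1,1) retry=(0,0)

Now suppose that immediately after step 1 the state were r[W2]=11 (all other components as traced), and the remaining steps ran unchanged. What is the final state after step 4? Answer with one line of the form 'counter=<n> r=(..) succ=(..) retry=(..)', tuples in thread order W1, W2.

state after step 1 := counter=9 r=(0,11) succ=(0,0) retry=(0,0)
2. W2 CAS -> counter=9 r=(0,11) succ=(0,0) retry=(0,1)
3. W1 LOAD -> counter=9 r=(9,11) succ=(0,0) retry=(0,1)
4. W1 CAS -> counter=10 r=(9,11) succ=(1,0) retry=(0,1)

counter=10 r=(9,11) succ=(1,0) retry=(0,1)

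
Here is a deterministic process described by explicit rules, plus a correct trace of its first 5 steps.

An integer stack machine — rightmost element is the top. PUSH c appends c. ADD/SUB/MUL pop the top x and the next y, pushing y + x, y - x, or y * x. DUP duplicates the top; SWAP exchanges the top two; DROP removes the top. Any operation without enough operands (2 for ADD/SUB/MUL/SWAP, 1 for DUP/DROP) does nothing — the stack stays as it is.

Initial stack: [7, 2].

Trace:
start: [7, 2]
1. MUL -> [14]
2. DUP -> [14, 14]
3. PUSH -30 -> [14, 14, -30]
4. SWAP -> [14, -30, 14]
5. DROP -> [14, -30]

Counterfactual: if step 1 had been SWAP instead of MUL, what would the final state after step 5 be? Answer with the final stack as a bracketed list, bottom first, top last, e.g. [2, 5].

(re-executing from step 1 with the substitution; state before step 1: [7, 2])
1. SWAP -> [2, 7]
2. DUP -> [2, 7, 7]
3. PUSH -30 -> [2, 7, 7, -30]
4. SWAP -> [2, 7, -30, 7]
5. DROP -> [2, 7, -30]

[2, 7, -30]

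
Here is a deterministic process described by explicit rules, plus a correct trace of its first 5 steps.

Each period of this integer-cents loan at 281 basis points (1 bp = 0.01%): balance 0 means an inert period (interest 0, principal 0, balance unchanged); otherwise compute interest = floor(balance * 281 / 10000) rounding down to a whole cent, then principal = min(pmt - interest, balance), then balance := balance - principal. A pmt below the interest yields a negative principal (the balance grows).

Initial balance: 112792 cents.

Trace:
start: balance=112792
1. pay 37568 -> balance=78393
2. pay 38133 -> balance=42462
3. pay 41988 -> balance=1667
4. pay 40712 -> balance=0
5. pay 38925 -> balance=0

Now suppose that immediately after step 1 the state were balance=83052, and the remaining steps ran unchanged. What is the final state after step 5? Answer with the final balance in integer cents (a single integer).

state after step 1 := balance=83052
2. pay 38133 -> balance=47252
3. pay 41988 -> balance=6591
4. pay 40712 -> balance=0
5. pay 38925 -> balance=0

0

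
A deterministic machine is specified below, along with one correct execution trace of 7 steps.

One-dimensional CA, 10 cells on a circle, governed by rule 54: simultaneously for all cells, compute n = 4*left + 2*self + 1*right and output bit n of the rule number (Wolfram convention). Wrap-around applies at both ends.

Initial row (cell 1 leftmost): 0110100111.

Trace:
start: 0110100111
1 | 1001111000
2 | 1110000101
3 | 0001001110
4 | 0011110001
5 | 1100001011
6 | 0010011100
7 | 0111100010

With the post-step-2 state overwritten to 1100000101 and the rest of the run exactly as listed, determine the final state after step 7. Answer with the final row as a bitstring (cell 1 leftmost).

1111101110

state after step 2 := 1100000101
3 | 0010001110
4 | 0111010001
5 | 1000111011
6 | 0101000100
7 | 1111101110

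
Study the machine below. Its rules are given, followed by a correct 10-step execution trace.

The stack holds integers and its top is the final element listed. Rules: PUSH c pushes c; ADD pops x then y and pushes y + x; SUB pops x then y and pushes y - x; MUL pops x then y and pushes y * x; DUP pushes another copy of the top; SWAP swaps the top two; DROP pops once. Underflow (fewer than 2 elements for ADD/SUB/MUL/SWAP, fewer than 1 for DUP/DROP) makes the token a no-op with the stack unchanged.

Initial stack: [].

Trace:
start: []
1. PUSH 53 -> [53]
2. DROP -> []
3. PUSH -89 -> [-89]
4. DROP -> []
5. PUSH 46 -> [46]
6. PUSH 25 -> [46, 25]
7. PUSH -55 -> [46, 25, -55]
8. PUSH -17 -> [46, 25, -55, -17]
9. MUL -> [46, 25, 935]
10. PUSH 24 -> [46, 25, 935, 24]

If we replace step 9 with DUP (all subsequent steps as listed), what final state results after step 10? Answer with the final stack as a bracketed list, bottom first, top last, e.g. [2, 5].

[46, 25, -55, -17, -17, 24]

(re-executing from step 9 with the substitution; state before step 9: [46, 25, -55, -17])
9. DUP -> [46, 25, -55, -17, -17]
10. PUSH 24 -> [46, 25, -55, -17, -17, 24]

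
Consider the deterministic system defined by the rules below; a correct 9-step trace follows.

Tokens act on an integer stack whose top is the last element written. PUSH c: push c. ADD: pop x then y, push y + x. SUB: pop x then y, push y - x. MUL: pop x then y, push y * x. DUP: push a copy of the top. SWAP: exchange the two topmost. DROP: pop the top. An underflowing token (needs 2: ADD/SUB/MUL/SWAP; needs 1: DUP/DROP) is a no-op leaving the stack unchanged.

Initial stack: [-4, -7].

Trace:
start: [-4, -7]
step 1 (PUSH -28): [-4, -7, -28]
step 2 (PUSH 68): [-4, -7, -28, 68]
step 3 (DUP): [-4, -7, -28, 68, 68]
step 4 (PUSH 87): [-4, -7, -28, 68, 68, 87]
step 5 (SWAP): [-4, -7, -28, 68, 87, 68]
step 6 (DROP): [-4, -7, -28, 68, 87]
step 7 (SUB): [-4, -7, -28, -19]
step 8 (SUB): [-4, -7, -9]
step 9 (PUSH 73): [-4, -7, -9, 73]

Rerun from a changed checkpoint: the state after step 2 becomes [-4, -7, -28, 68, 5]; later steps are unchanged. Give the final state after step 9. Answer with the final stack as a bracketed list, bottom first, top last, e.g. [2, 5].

[-4, -7, -28, 150, 73]

state after step 2 := [-4, -7, -28, 68, 5]
step 3 (DUP): [-4, -7, -28, 68, 5, 5]
step 4 (PUSH 87): [-4, -7, -28, 68, 5, 5, 87]
step 5 (SWAP): [-4, -7, -28, 68, 5, 87, 5]
step 6 (DROP): [-4, -7, -28, 68, 5, 87]
step 7 (SUB): [-4, -7, -28, 68, -82]
step 8 (SUB): [-4, -7, -28, 150]
step 9 (PUSH 73): [-4, -7, -28, 150, 73]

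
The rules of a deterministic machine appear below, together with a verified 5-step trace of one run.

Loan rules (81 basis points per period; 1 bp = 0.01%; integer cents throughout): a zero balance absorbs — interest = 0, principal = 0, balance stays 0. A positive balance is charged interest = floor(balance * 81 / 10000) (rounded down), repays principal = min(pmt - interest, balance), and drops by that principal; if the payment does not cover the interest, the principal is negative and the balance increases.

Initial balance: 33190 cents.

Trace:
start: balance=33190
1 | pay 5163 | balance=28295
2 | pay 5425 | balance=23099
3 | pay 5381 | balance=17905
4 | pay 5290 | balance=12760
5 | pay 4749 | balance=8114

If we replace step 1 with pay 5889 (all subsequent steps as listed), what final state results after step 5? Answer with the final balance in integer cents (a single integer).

7364

(re-executing from step 1 with the substitution; state before step 1: balance=33190)
1 | pay 5889 | balance=27569
2 | pay 5425 | balance=22367
3 | pay 5381 | balance=17167
4 | pay 5290 | balance=12016
5 | pay 4749 | balance=7364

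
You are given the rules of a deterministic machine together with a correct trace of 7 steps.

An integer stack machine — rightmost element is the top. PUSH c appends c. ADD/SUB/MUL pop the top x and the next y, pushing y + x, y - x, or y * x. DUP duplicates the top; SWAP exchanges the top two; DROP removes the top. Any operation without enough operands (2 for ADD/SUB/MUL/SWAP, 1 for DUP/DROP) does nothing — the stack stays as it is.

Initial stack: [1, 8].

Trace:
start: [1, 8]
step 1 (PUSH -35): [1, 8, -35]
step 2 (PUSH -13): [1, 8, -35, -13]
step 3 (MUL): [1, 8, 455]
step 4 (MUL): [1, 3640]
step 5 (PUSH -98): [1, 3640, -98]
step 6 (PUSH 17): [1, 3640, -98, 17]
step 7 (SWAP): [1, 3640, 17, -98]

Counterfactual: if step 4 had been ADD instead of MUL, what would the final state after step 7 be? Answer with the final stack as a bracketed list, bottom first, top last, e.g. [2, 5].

(re-executing from step 4 with the substitution; state before step 4: [1, 8, 455])
step 4 (ADD): [1, 463]
step 5 (PUSH -98): [1, 463, -98]
step 6 (PUSH 17): [1, 463, -98, 17]
step 7 (SWAP): [1, 463, 17, -98]

[1, 463, 17, -98]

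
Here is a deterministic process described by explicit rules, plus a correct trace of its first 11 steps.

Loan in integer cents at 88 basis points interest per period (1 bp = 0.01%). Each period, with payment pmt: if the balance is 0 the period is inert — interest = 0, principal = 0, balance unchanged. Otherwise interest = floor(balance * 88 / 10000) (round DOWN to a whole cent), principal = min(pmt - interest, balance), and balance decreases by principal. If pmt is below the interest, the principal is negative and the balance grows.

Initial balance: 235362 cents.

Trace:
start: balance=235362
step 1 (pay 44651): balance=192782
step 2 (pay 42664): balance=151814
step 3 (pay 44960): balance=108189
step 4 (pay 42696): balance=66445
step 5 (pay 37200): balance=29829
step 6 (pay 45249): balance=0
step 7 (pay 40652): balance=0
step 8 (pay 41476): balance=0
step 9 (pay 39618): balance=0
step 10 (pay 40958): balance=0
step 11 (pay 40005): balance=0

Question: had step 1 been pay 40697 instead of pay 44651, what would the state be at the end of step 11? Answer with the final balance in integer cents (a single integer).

(re-executing from step 1 with the substitution; state before step 1: balance=235362)
step 1 (pay 40697): balance=196736
step 2 (pay 42664): balance=155803
step 3 (pay 44960): balance=112214
step 4 (pay 42696): balance=70505
step 5 (pay 37200): balance=33925
step 6 (pay 45249): balance=0
step 7 (pay 40652): balance=0
step 8 (pay 41476): balance=0
step 9 (pay 39618): balance=0
step 10 (pay 40958): balance=0
step 11 (pay 40005): balance=0

0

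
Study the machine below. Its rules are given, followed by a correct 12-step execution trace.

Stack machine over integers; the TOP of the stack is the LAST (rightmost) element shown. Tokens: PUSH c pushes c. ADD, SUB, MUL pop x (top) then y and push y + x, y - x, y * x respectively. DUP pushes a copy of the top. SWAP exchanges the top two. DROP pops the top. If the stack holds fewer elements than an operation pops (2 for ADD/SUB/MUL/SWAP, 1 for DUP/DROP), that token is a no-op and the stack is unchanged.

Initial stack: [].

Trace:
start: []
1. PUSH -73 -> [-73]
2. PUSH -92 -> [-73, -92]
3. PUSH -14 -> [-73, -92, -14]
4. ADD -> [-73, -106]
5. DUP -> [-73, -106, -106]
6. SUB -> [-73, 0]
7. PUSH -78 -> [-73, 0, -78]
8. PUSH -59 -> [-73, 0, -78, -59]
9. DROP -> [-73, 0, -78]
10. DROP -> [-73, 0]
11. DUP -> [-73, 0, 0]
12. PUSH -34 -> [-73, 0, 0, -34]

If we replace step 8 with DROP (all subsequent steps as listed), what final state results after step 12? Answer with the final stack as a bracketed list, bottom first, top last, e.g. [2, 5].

[-34]

(re-executing from step 8 with the substitution; state before step 8: [-73, 0, -78])
8. DROP -> [-73, 0]
9. DROP -> [-73]
10. DROP -> []
11. DUP -> []
12. PUSH -34 -> [-34]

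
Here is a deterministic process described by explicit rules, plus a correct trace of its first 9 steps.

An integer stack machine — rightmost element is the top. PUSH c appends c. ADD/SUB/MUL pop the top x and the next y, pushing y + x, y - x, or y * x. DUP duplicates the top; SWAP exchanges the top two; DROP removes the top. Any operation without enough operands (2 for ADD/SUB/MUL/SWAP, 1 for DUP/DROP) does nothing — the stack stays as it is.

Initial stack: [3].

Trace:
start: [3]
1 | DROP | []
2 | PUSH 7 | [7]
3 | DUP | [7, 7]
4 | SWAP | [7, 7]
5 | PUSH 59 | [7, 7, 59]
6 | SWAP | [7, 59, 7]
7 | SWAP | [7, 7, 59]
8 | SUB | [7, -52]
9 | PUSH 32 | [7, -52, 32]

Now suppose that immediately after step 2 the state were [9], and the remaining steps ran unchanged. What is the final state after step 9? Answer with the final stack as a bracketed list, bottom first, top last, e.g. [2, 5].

state after step 2 := [9]
3 | DUP | [9, 9]
4 | SWAP | [9, 9]
5 | PUSH 59 | [9, 9, 59]
6 | SWAP | [9, 59, 9]
7 | SWAP | [9, 9, 59]
8 | SUB | [9, -50]
9 | PUSH 32 | [9, -50, 32]

[9, -50, 32]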